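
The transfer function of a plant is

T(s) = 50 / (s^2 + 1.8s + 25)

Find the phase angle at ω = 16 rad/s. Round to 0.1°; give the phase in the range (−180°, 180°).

At s = jω = j16:
quadratic: (j16)² + 1.8·j16 + 25 = -231 + j28.8 → |·| ≈ 232.79, ∠ ≈ 172.89°
∠T = 0.00° − 172.89° = -172.89°

-172.9°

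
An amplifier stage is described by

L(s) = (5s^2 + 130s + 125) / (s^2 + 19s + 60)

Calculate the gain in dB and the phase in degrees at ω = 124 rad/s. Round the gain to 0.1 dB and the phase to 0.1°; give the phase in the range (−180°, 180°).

14.1 dB, -3.1°

Substitute s = j124:
Numerator: 5(j124)^2 + 130(j124) + 125 = -76755 + j16120
Denominator: (j124)^2 + 19(j124) + 60 = -15316 + j2356
|N| = √(76755² + 16120²) ≈ 78429, ∠N ≈ 168.14°
|D| = √(15316² + 2356²) ≈ 15496, ∠D ≈ 171.25°
|L| = 78429 / 15496 ≈ 5.0612
Gain = 20 log₁₀(5.0612) ≈ 14.09 dB
∠L = 168.14° − 171.25° = -3.11°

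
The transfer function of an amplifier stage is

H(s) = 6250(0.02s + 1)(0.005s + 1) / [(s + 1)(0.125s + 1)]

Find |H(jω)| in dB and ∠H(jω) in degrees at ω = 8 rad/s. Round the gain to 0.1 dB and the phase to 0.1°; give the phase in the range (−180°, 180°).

At ω = 8 rad/s:
zero (1 + j8·0.02) = 1 + j0.16 → |·| ≈ 1.0127, ∠ ≈ 9.09°
zero (1 + j8·0.005) = 1 + j0.04 → |·| ≈ 1.0008, ∠ ≈ 2.29°
pole (1 + j8·1) = 1 + j8 → |·| ≈ 8.0623, ∠ ≈ 82.87°
pole (1 + j8·0.125) = 1 + j1 → |·| ≈ 1.4142, ∠ ≈ 45.00°
|H| = 6250 · 1.0127 · 1.0008 / (8.0623 · 1.4142) ≈ 555.57
Gain = 20 log₁₀(555.57) ≈ 54.89 dB
∠H = (9.09° + 2.29°) − (82.87° + 45.00°) = -116.49°

54.9 dB, -116.5°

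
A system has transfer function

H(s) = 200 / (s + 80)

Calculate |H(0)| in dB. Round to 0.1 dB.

H(0) = 200 / 80 = 2.5
20 log₁₀(2.5) ≈ 7.96 dB

8.0 dB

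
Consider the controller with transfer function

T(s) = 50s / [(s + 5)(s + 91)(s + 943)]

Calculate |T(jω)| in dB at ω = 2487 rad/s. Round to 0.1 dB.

-102.4 dB

At s = jω = j2487:
zero at origin: s = j2487 → |·| = 2487, ∠ = 90.00°
pole (s+5): 5 + j2487 → |·| = √(5²+2487²) = √6185194 ≈ 2487, ∠ = arctan(2487/5) ≈ 89.88°
pole (s+91): 91 + j2487 → |·| = √(91²+2487²) = √6193450 ≈ 2488.7, ∠ = arctan(2487/91) ≈ 87.90°
pole (s+943): 943 + j2487 → |·| = √(943²+2487²) = √7074418 ≈ 2659.8, ∠ = arctan(2487/943) ≈ 69.23°
|T| = 50 · 2487 / 1.6463e+10 ≈ 7.5533e-06
Gain = 20 log₁₀(7.5533e-06) ≈ -102.44 dB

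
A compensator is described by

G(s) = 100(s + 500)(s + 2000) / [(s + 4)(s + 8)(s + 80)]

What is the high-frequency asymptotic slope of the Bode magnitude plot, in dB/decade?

Each pole contributes −20 dB/decade at high frequency; each zero contributes +20 dB/decade.
Net: 2 zero(s) − 3 pole(s) → -20 dB/decade.

-20 dB/decade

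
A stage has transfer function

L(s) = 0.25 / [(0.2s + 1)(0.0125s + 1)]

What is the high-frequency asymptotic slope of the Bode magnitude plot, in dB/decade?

Each pole contributes −20 dB/decade at high frequency; each zero contributes +20 dB/decade.
Net: 0 zero(s) − 2 pole(s) → -40 dB/decade.

-40 dB/decade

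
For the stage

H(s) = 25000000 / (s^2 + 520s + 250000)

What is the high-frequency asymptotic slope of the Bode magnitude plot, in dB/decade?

-40 dB/decade

Each pole contributes −20 dB/decade at high frequency; each zero contributes +20 dB/decade.
Net: 0 zero(s) − 2 pole(s) → -40 dB/decade.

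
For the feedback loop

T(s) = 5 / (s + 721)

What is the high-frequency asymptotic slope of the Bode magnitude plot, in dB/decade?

Each pole contributes −20 dB/decade at high frequency; each zero contributes +20 dB/decade.
Net: 0 zero(s) − 1 pole(s) → -20 dB/decade.

-20 dB/decade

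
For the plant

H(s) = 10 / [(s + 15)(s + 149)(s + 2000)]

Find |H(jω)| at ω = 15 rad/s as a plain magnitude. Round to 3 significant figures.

At s = jω = j15:
pole (s+15): 15 + j15 → |·| = √(15²+15²) = √450 ≈ 21.213, ∠ = arctan(15/15) ≈ 45.00°
pole (s+149): 149 + j15 → |·| = √(149²+15²) = √22426 ≈ 149.75, ∠ = arctan(15/149) ≈ 5.75°
pole (s+2000): 2000 + j15 → |·| = √(2000²+15²) = √4000225 ≈ 2000.1, ∠ = arctan(15/2000) ≈ 0.43°
|H| = 10 / 6.3536e+06 ≈ 1.5739e-06

1.57e-06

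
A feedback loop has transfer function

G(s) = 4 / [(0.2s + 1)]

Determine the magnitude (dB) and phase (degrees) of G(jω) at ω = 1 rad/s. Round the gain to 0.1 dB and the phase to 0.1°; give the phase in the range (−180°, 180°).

11.9 dB, -11.3°

At ω = 1 rad/s:
pole (1 + j1·0.2) = 1 + j0.2 → |·| ≈ 1.0198, ∠ ≈ 11.31°
|G| = 4 · 1 / (1.0198) ≈ 3.9223
Gain = 20 log₁₀(3.9223) ≈ 11.87 dB
∠G = (0°) − (11.31°) = -11.31°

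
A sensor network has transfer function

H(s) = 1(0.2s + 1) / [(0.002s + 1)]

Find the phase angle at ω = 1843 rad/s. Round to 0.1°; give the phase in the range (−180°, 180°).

At ω = 1843 rad/s:
zero (1 + j1843·0.2) = 1 + j368.6 → |·| ≈ 368.6, ∠ ≈ 89.84°
pole (1 + j1843·0.002) = 1 + j3.686 → |·| ≈ 3.8192, ∠ ≈ 74.82°
∠H = (89.84°) − (74.82°) = 15.02°

15.0°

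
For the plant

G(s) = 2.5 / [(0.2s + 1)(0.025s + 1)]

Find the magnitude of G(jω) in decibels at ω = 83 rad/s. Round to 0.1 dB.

-23.7 dB

At ω = 83 rad/s:
pole (1 + j83·0.2) = 1 + j16.6 → |·| ≈ 16.63, ∠ ≈ 86.55°
pole (1 + j83·0.025) = 1 + j2.075 → |·| ≈ 2.3034, ∠ ≈ 64.27°
|G| = 2.5 · 1 / (16.63 · 2.3034) ≈ 0.065265
Gain = 20 log₁₀(0.065265) ≈ -23.71 dB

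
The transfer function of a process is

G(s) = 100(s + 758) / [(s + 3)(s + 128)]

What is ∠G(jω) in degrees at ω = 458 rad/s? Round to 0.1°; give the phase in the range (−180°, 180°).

At s = jω = j458:
zero (s+758): 758 + j458 → |·| = √(758²+458²) = √784328 ≈ 885.62, ∠ = arctan(458/758) ≈ 31.14°
pole (s+3): 3 + j458 → |·| = √(3²+458²) = √209773 ≈ 458.01, ∠ = arctan(458/3) ≈ 89.62°
pole (s+128): 128 + j458 → |·| = √(128²+458²) = √226148 ≈ 475.55, ∠ = arctan(458/128) ≈ 74.39°
∠G = 31.14° − 164.01° = -132.87°

-132.9°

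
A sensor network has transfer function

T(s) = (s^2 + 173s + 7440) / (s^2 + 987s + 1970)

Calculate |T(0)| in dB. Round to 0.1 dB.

11.5 dB

T(0) = 7440 / 1970 ≈ 3.7766
20 log₁₀(3.7766) ≈ 11.54 dB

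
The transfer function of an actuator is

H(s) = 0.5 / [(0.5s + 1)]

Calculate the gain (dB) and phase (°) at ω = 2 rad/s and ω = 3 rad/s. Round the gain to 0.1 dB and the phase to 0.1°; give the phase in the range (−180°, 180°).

ω = 2: -9.0 dB, -45.0°; ω = 3: -11.1 dB, -56.3°

At ω = 2 rad/s:
pole (1 + j2·0.5) = 1 + j1 → |·| ≈ 1.4142, ∠ ≈ 45.00°
|H| = 0.5 · 1 / (1.4142) ≈ 0.35356
Gain = 20 log₁₀(0.35356) ≈ -9.03 dB
∠H = (0°) − (45.00°) = -45.00°

At ω = 3 rad/s:
pole (1 + j3·0.5) = 1 + j1.5 → |·| ≈ 1.8028, ∠ ≈ 56.31°
|H| = 0.5 · 1 / (1.8028) ≈ 0.27735
Gain = 20 log₁₀(0.27735) ≈ -11.14 dB
∠H = (0°) − (56.31°) = -56.31°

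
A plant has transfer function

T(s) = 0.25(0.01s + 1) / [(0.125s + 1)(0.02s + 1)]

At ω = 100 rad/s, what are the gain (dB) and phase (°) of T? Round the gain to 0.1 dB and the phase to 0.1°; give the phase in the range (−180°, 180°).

-38.0 dB, -103.9°

At ω = 100 rad/s:
zero (1 + j100·0.01) = 1 + j1 → |·| ≈ 1.4142, ∠ ≈ 45.00°
pole (1 + j100·0.125) = 1 + j12.5 → |·| ≈ 12.54, ∠ ≈ 85.43°
pole (1 + j100·0.02) = 1 + j2 → |·| ≈ 2.2361, ∠ ≈ 63.43°
|T| = 0.25 · 1.4142 / (12.54 · 2.2361) ≈ 0.012608
Gain = 20 log₁₀(0.012608) ≈ -37.99 dB
∠T = (45.00°) − (85.43° + 63.43°) = -103.86°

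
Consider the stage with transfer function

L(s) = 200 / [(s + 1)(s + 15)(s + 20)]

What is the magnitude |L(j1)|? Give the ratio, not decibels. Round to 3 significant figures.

At s = jω = j1:
pole (s+1): 1 + j1 → |·| = √(1²+1²) = √2 ≈ 1.4142, ∠ = arctan(1/1) ≈ 45.00°
pole (s+15): 15 + j1 → |·| = √(15²+1²) = √226 ≈ 15.033, ∠ = arctan(1/15) ≈ 3.81°
pole (s+20): 20 + j1 → |·| = √(20²+1²) = √401 ≈ 20.025, ∠ = arctan(1/20) ≈ 2.86°
|L| = 200 / 425.72 ≈ 0.46979

0.470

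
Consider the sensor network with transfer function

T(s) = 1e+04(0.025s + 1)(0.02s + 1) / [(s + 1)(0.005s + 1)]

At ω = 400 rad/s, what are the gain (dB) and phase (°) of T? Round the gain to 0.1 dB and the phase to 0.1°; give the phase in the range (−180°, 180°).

59.1 dB, 13.9°

At ω = 400 rad/s:
zero (1 + j400·0.025) = 1 + j10 → |·| ≈ 10.05, ∠ ≈ 84.29°
zero (1 + j400·0.02) = 1 + j8 → |·| ≈ 8.0623, ∠ ≈ 82.87°
pole (1 + j400·1) = 1 + j400 → |·| ≈ 400, ∠ ≈ 89.86°
pole (1 + j400·0.005) = 1 + j2 → |·| ≈ 2.2361, ∠ ≈ 63.43°
|T| = 1e+04 · 10.05 · 8.0623 / (400 · 2.2361) ≈ 905.89
Gain = 20 log₁₀(905.89) ≈ 59.14 dB
∠T = (84.29° + 82.87°) − (89.86° + 63.43°) = 13.87°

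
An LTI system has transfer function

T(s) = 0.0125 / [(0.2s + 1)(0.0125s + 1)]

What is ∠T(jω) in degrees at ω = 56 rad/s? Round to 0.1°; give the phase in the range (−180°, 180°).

At ω = 56 rad/s:
pole (1 + j56·0.2) = 1 + j11.2 → |·| ≈ 11.245, ∠ ≈ 84.90°
pole (1 + j56·0.0125) = 1 + j0.7 → |·| ≈ 1.2207, ∠ ≈ 34.99°
∠T = (0°) − (84.90° + 34.99°) = -119.89°

-119.9°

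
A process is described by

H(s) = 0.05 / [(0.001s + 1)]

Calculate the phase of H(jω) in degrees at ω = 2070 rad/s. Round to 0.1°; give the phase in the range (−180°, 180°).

At ω = 2070 rad/s:
pole (1 + j2070·0.001) = 1 + j2.07 → |·| ≈ 2.2989, ∠ ≈ 64.22°
∠H = (0°) − (64.22°) = -64.22°

-64.2°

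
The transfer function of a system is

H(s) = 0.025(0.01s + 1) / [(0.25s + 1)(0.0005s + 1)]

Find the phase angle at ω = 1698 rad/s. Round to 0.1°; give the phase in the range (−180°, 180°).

At ω = 1698 rad/s:
zero (1 + j1698·0.01) = 1 + j16.98 → |·| ≈ 17.009, ∠ ≈ 86.63°
pole (1 + j1698·0.25) = 1 + j424.5 → |·| ≈ 424.5, ∠ ≈ 89.87°
pole (1 + j1698·0.0005) = 1 + j0.849 → |·| ≈ 1.3118, ∠ ≈ 40.33°
∠H = (86.63°) − (89.87° + 40.33°) = -43.57°

-43.6°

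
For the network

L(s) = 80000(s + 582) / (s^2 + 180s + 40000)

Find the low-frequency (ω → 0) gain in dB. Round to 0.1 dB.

61.3 dB

L(0) = 80000·582 / 40000 = 1164
20 log₁₀(1164) ≈ 61.32 dB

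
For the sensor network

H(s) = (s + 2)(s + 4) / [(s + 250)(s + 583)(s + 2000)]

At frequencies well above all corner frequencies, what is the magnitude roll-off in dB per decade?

Each pole contributes −20 dB/decade at high frequency; each zero contributes +20 dB/decade.
Net: 2 zero(s) − 3 pole(s) → -20 dB/decade.

-20 dB/decade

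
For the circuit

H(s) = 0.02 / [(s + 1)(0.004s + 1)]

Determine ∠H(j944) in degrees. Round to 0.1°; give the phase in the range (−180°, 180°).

At ω = 944 rad/s:
pole (1 + j944·1) = 1 + j944 → |·| ≈ 944, ∠ ≈ 89.94°
pole (1 + j944·0.004) = 1 + j3.776 → |·| ≈ 3.9062, ∠ ≈ 75.17°
∠H = (0°) − (89.94° + 75.17°) = -165.11°

-165.1°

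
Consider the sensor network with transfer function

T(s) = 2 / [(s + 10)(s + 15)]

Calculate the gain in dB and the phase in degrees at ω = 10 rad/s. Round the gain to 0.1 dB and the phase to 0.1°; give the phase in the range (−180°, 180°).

-42.1 dB, -78.7°

At s = jω = j10:
pole (s+10): 10 + j10 → |·| = √(10²+10²) = √200 ≈ 14.142, ∠ = arctan(10/10) ≈ 45.00°
pole (s+15): 15 + j10 → |·| = √(15²+10²) = √325 ≈ 18.028, ∠ = arctan(10/15) ≈ 33.69°
|T| = 2 / 254.95 ≈ 0.0078447
Gain = 20 log₁₀(0.0078447) ≈ -42.11 dB
∠T = 0.00° − 78.69° = -78.69°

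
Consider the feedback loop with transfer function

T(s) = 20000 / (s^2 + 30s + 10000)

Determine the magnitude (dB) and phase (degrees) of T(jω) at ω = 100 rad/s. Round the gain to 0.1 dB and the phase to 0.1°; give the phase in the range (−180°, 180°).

At s = jω = j100:
quadratic: (j100)² + 30·j100 + 10000 = 0 + j3000 → |·| ≈ 3000, ∠ ≈ 90.00°
|T| = 20000 / 3000 ≈ 6.6667
Gain = 20 log₁₀(6.6667) ≈ 16.48 dB
∠T = 0.00° − 90.00° = -90.00°

16.5 dB, -90.0°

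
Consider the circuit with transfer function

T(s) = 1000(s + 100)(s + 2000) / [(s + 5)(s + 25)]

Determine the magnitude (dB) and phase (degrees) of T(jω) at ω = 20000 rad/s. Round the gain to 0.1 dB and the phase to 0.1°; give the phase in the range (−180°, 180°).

60.0 dB, -5.9°

At s = jω = j20000:
zero (s+100): 100 + j20000 → |·| = √(100²+20000²) = √400010000 ≈ 20000, ∠ = arctan(20000/100) ≈ 89.71°
zero (s+2000): 2000 + j20000 → |·| = √(2000²+20000²) = √404000000 ≈ 20100, ∠ = arctan(20000/2000) ≈ 84.29°
pole (s+5): 5 + j20000 → |·| = √(5²+20000²) = √400000025 ≈ 20000, ∠ = arctan(20000/5) ≈ 89.99°
pole (s+25): 25 + j20000 → |·| = √(25²+20000²) = √400000625 ≈ 20000, ∠ = arctan(20000/25) ≈ 89.93°
|T| = 1000 · 4.02e+08 / 4e+08 ≈ 1005
Gain = 20 log₁₀(1005) ≈ 60.04 dB
∠T = 174.00° − 179.92° = -5.92°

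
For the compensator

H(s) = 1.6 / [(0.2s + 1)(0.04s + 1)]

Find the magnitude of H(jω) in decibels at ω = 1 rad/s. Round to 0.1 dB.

At ω = 1 rad/s:
pole (1 + j1·0.2) = 1 + j0.2 → |·| ≈ 1.0198, ∠ ≈ 11.31°
pole (1 + j1·0.04) = 1 + j0.04 → |·| ≈ 1.0008, ∠ ≈ 2.29°
|H| = 1.6 · 1 / (1.0198 · 1.0008) ≈ 1.5677
Gain = 20 log₁₀(1.5677) ≈ 3.91 dB

3.9 dB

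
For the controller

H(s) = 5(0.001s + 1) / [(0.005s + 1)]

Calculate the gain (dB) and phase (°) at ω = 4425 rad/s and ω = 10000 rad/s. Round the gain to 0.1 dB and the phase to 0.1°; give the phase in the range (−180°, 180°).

At ω = 4425 rad/s:
zero (1 + j4425·0.001) = 1 + j4.425 → |·| ≈ 4.5366, ∠ ≈ 77.27°
pole (1 + j4425·0.005) = 1 + j22.125 → |·| ≈ 22.148, ∠ ≈ 87.41°
|H| = 5 · 4.5366 / (22.148) ≈ 1.0242
Gain = 20 log₁₀(1.0242) ≈ 0.21 dB
∠H = (77.27°) − (87.41°) = -10.14°

At ω = 10000 rad/s:
zero (1 + j10000·0.001) = 1 + j10 → |·| ≈ 10.05, ∠ ≈ 84.29°
pole (1 + j10000·0.005) = 1 + j50 → |·| ≈ 50.01, ∠ ≈ 88.85°
|H| = 5 · 10.05 / (50.01) ≈ 1.0048
Gain = 20 log₁₀(1.0048) ≈ 0.04 dB
∠H = (84.29°) − (88.85°) = -4.56°

ω = 4425: 0.2 dB, -10.1°; ω = 10000: 0.0 dB, -4.6°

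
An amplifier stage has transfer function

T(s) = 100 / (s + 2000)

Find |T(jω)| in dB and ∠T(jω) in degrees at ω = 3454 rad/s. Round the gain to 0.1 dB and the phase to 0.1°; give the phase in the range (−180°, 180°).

Substitute s = j3454:
Numerator: 100 = 100 + j0
Denominator: (j3454) + 2000 = 2000 + j3454
|N| = √(100² + 0²) ≈ 100, ∠N ≈ 0.00°
|D| = √(2000² + 3454²) ≈ 3991.3, ∠D ≈ 59.93°
|T| = 100 / 3991.3 ≈ 0.025054
Gain = 20 log₁₀(0.025054) ≈ -32.02 dB
∠T = 0.00° − 59.93° = -59.93°

-32.0 dB, -59.9°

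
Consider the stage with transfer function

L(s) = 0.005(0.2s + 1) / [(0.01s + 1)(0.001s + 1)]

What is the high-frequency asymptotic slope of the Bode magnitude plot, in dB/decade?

-20 dB/decade

Each pole contributes −20 dB/decade at high frequency; each zero contributes +20 dB/decade.
Net: 1 zero(s) − 2 pole(s) → -20 dB/decade.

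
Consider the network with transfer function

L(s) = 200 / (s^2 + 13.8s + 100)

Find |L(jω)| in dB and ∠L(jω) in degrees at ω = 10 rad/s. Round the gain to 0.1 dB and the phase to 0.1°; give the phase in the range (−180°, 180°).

At s = jω = j10:
quadratic: (j10)² + 13.8·j10 + 100 = 0 + j138 → |·| ≈ 138, ∠ ≈ 90.00°
|L| = 200 / 138 ≈ 1.4493
Gain = 20 log₁₀(1.4493) ≈ 3.22 dB
∠L = 0.00° − 90.00° = -90.00°

3.2 dB, -90.0°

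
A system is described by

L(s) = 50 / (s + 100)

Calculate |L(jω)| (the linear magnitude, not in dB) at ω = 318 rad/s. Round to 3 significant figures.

Substitute s = j318:
Numerator: 50 = 50 + j0
Denominator: (j318) + 100 = 100 + j318
|N| = √(50² + 0²) ≈ 50, ∠N ≈ 0.00°
|D| = √(100² + 318²) ≈ 333.35, ∠D ≈ 72.54°
|L| = 50 / 333.35 ≈ 0.14999

0.150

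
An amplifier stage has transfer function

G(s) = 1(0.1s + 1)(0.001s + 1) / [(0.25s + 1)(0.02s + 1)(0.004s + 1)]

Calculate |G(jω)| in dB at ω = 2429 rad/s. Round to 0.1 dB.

At ω = 2429 rad/s:
zero (1 + j2429·0.1) = 1 + j242.9 → |·| ≈ 242.9, ∠ ≈ 89.76°
zero (1 + j2429·0.001) = 1 + j2.429 → |·| ≈ 2.6268, ∠ ≈ 67.62°
pole (1 + j2429·0.25) = 1 + j607.25 → |·| ≈ 607.25, ∠ ≈ 89.91°
pole (1 + j2429·0.02) = 1 + j48.58 → |·| ≈ 48.59, ∠ ≈ 88.82°
pole (1 + j2429·0.004) = 1 + j9.716 → |·| ≈ 9.7673, ∠ ≈ 84.12°
|G| = 1 · 242.9 · 2.6268 / (607.25 · 48.59 · 9.7673) ≈ 0.0022139
Gain = 20 log₁₀(0.0022139) ≈ -53.10 dB

-53.1 dB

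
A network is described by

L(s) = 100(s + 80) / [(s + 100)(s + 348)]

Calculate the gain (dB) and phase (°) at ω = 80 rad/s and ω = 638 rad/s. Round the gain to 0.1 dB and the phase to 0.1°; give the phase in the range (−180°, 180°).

At s = jω = j80:
zero (s+80): 80 + j80 → |·| = √(80²+80²) = √12800 ≈ 113.14, ∠ = arctan(80/80) ≈ 45.00°
pole (s+100): 100 + j80 → |·| = √(100²+80²) = √16400 ≈ 128.06, ∠ = arctan(80/100) ≈ 38.66°
pole (s+348): 348 + j80 → |·| = √(348²+80²) = √127504 ≈ 357.08, ∠ = arctan(80/348) ≈ 12.95°
|L| = 100 · 113.14 / 45728 ≈ 0.24742
Gain = 20 log₁₀(0.24742) ≈ -12.13 dB
∠L = 45.00° − 51.61° = -6.61°

At s = jω = j638:
zero (s+80): 80 + j638 → |·| = √(80²+638²) = √413444 ≈ 643, ∠ = arctan(638/80) ≈ 82.85°
pole (s+100): 100 + j638 → |·| = √(100²+638²) = √417044 ≈ 645.79, ∠ = arctan(638/100) ≈ 81.09°
pole (s+348): 348 + j638 → |·| = √(348²+638²) = √528148 ≈ 726.74, ∠ = arctan(638/348) ≈ 61.39°
|L| = 100 · 643 / 4.6932e+05 ≈ 0.13701
Gain = 20 log₁₀(0.13701) ≈ -17.26 dB
∠L = 82.85° − 142.48° = -59.63°

ω = 80: -12.1 dB, -6.6°; ω = 638: -17.3 dB, -59.6°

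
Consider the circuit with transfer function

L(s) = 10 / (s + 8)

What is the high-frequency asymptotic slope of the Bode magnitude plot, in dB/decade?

-20 dB/decade

Each pole contributes −20 dB/decade at high frequency; each zero contributes +20 dB/decade.
Net: 0 zero(s) − 1 pole(s) → -20 dB/decade.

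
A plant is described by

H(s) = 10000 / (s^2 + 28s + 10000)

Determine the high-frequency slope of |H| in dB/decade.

-40 dB/decade

Each pole contributes −20 dB/decade at high frequency; each zero contributes +20 dB/decade.
Net: 0 zero(s) − 2 pole(s) → -40 dB/decade.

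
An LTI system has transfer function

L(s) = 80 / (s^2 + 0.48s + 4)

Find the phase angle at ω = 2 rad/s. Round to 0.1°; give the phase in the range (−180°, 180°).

At s = jω = j2:
quadratic: (j2)² + 0.48·j2 + 4 = 0 + j0.96 → |·| ≈ 0.96, ∠ ≈ 90.00°
∠L = 0.00° − 90.00° = -90.00°

-90.0°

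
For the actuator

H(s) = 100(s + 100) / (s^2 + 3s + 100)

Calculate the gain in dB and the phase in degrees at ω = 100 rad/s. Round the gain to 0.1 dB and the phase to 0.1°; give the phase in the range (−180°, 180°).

3.1 dB, -133.3°

At s = jω = j100:
zero (s+100): 100 + j100 → |·| = √(100²+100²) = √20000 ≈ 141.42, ∠ = arctan(100/100) ≈ 45.00°
quadratic: (j100)² + 3·j100 + 100 = -9900 + j300 → |·| ≈ 9904.5, ∠ ≈ 178.26°
|H| = 100 · 141.42 / 9904.5 ≈ 1.4278
Gain = 20 log₁₀(1.4278) ≈ 3.09 dB
∠H = 45.00° − 178.26° = -133.26°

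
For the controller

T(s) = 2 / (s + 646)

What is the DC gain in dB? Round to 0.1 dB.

T(0) = 2 / (646) ≈ 0.003096
20 log₁₀(0.003096) ≈ -50.18 dB

-50.2 dB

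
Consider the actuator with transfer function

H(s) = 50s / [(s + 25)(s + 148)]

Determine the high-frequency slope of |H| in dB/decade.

-20 dB/decade

Each pole contributes −20 dB/decade at high frequency; each zero contributes +20 dB/decade.
Net: 1 zero(s) − 2 pole(s) → -20 dB/decade.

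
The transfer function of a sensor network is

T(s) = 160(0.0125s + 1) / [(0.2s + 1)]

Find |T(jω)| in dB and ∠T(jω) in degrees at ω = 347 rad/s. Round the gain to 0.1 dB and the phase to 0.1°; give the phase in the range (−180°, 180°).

20.2 dB, -12.2°

At ω = 347 rad/s:
zero (1 + j347·0.0125) = 1 + j4.3375 → |·| ≈ 4.4513, ∠ ≈ 77.02°
pole (1 + j347·0.2) = 1 + j69.4 → |·| ≈ 69.407, ∠ ≈ 89.17°
|T| = 160 · 4.4513 / (69.407) ≈ 10.261
Gain = 20 log₁₀(10.261) ≈ 20.22 dB
∠T = (77.02°) − (89.17°) = -12.15°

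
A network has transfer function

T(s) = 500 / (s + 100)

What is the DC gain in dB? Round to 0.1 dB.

14.0 dB

T(0) = 500 / 100 = 5
20 log₁₀(5) ≈ 13.98 dB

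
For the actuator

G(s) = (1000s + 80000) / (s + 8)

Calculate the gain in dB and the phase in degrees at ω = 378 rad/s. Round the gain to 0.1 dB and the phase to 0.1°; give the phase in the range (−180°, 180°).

60.2 dB, -10.7°

Substitute s = j378:
Numerator: 1000(j378) + 80000 = 80000 + j378000
Denominator: (j378) + 8 = 8 + j378
|N| = √(80000² + 378000²) ≈ 3.8637e+05, ∠N ≈ 78.05°
|D| = √(8² + 378²) ≈ 378.08, ∠D ≈ 88.79°
|G| = 3.8637e+05 / 378.08 ≈ 1021.9
Gain = 20 log₁₀(1021.9) ≈ 60.19 dB
∠G = 78.05° − 88.79° = -10.74°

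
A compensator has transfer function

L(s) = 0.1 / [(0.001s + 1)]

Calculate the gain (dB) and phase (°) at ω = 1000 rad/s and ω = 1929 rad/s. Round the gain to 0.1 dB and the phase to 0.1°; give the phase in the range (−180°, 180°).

ω = 1000: -23.0 dB, -45.0°; ω = 1929: -26.7 dB, -62.6°

At ω = 1000 rad/s:
pole (1 + j1000·0.001) = 1 + j1 → |·| ≈ 1.4142, ∠ ≈ 45.00°
|L| = 0.1 · 1 / (1.4142) ≈ 0.070711
Gain = 20 log₁₀(0.070711) ≈ -23.01 dB
∠L = (0°) − (45.00°) = -45.00°

At ω = 1929 rad/s:
pole (1 + j1929·0.001) = 1 + j1.929 → |·| ≈ 2.1728, ∠ ≈ 62.60°
|L| = 0.1 · 1 / (2.1728) ≈ 0.046024
Gain = 20 log₁₀(0.046024) ≈ -26.74 dB
∠L = (0°) − (62.60°) = -62.60°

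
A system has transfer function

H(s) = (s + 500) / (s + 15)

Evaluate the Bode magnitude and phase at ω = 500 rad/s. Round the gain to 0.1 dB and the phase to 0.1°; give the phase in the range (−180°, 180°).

Substitute s = j500:
Numerator: (j500) + 500 = 500 + j500
Denominator: (j500) + 15 = 15 + j500
|N| = √(500² + 500²) ≈ 707.11, ∠N ≈ 45.00°
|D| = √(15² + 500²) ≈ 500.22, ∠D ≈ 88.28°
|H| = 707.11 / 500.22 ≈ 1.4136
Gain = 20 log₁₀(1.4136) ≈ 3.01 dB
∠H = 45.00° − 88.28° = -43.28°

3.0 dB, -43.3°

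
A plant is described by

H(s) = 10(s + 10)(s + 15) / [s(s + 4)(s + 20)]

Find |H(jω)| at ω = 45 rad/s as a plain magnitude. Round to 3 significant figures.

At s = jω = j45:
zero (s+10): 10 + j45 → |·| = √(10²+45²) = √2125 ≈ 46.098, ∠ = arctan(45/10) ≈ 77.47°
zero (s+15): 15 + j45 → |·| = √(15²+45²) = √2250 ≈ 47.434, ∠ = arctan(45/15) ≈ 71.57°
pole (s+4): 4 + j45 → |·| = √(4²+45²) = √2041 ≈ 45.177, ∠ = arctan(45/4) ≈ 84.92°
pole (s+20): 20 + j45 → |·| = √(20²+45²) = √2425 ≈ 49.244, ∠ = arctan(45/20) ≈ 66.04°
pole at origin: |s| = 45, ∠ = 90.00° (in denominator)
|H| = 10 · 2186.6 / 1.0011e+05 ≈ 0.21842

0.218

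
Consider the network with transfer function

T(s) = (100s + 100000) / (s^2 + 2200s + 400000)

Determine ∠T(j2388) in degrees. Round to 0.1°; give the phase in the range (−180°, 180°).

Substitute s = j2388:
Numerator: 100(j2388) + 100000 = 100000 + j238800
Denominator: (j2388)^2 + 2200(j2388) + 400000 = -5302544 + j5253600
|N| = √(100000² + 238800²) ≈ 2.5889e+05, ∠N ≈ 67.28°
|D| = √(5302544² + 5253600²) ≈ 7.4644e+06, ∠D ≈ 135.27°
∠T = 67.28° − 135.27° = -67.99°

-68.0°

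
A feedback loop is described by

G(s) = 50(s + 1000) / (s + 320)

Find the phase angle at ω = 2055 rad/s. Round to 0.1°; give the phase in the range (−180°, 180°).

At s = jω = j2055:
zero (s+1000): 1000 + j2055 → |·| = √(1000²+2055²) = √5223025 ≈ 2285.4, ∠ = arctan(2055/1000) ≈ 64.05°
pole (s+320): 320 + j2055 → |·| = √(320²+2055²) = √4325425 ≈ 2079.8, ∠ = arctan(2055/320) ≈ 81.15°
∠G = 64.05° − 81.15° = -17.10°

-17.1°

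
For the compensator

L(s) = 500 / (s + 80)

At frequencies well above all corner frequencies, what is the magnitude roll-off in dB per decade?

Each pole contributes −20 dB/decade at high frequency; each zero contributes +20 dB/decade.
Net: 0 zero(s) − 1 pole(s) → -20 dB/decade.

-20 dB/decade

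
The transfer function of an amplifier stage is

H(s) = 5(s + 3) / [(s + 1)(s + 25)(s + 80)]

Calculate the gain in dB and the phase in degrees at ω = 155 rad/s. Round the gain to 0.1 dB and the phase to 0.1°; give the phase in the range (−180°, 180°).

At s = jω = j155:
zero (s+3): 3 + j155 → |·| = √(3²+155²) = √24034 ≈ 155.03, ∠ = arctan(155/3) ≈ 88.89°
pole (s+1): 1 + j155 → |·| = √(1²+155²) = √24026 ≈ 155, ∠ = arctan(155/1) ≈ 89.63°
pole (s+25): 25 + j155 → |·| = √(25²+155²) = √24650 ≈ 157, ∠ = arctan(155/25) ≈ 80.84°
pole (s+80): 80 + j155 → |·| = √(80²+155²) = √30425 ≈ 174.43, ∠ = arctan(155/80) ≈ 62.70°
|H| = 5 · 155.03 / 4.2448e+06 ≈ 0.00018261
Gain = 20 log₁₀(0.00018261) ≈ -74.77 dB
∠H = 88.89° − 233.17° = -144.28°

-74.8 dB, -144.3°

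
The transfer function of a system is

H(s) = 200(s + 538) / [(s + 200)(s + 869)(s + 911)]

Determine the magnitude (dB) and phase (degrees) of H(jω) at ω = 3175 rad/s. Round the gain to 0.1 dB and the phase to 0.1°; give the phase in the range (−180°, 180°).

At s = jω = j3175:
zero (s+538): 538 + j3175 → |·| = √(538²+3175²) = √10370069 ≈ 3220.3, ∠ = arctan(3175/538) ≈ 80.38°
pole (s+200): 200 + j3175 → |·| = √(200²+3175²) = √10120625 ≈ 3181.3, ∠ = arctan(3175/200) ≈ 86.40°
pole (s+869): 869 + j3175 → |·| = √(869²+3175²) = √10835786 ≈ 3291.8, ∠ = arctan(3175/869) ≈ 74.69°
pole (s+911): 911 + j3175 → |·| = √(911²+3175²) = √10910546 ≈ 3303.1, ∠ = arctan(3175/911) ≈ 73.99°
|H| = 200 · 3220.3 / 3.4591e+10 ≈ 1.8619e-05
Gain = 20 log₁₀(1.8619e-05) ≈ -94.60 dB
∠H = 80.38° − 235.08° = -154.70°

-94.6 dB, -154.7°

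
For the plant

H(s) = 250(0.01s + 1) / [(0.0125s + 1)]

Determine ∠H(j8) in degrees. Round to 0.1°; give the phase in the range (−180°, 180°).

At ω = 8 rad/s:
zero (1 + j8·0.01) = 1 + j0.08 → |·| ≈ 1.0032, ∠ ≈ 4.57°
pole (1 + j8·0.0125) = 1 + j0.1 → |·| ≈ 1.005, ∠ ≈ 5.71°
∠H = (4.57°) − (5.71°) = -1.14°

-1.1°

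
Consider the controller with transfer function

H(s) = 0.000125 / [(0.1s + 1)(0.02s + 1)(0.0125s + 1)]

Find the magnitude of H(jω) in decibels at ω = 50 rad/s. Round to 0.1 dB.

-96.7 dB

At ω = 50 rad/s:
pole (1 + j50·0.1) = 1 + j5 → |·| ≈ 5.099, ∠ ≈ 78.69°
pole (1 + j50·0.02) = 1 + j1 → |·| ≈ 1.4142, ∠ ≈ 45.00°
pole (1 + j50·0.0125) = 1 + j0.625 → |·| ≈ 1.1792, ∠ ≈ 32.01°
|H| = 0.000125 · 1 / (5.099 · 1.4142 · 1.1792) ≈ 1.47e-05
Gain = 20 log₁₀(1.47e-05) ≈ -96.65 dB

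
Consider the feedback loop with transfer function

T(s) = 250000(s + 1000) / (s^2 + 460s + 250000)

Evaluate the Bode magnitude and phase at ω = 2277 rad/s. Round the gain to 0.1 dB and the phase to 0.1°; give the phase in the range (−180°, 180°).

At s = jω = j2277:
zero (s+1000): 1000 + j2277 → |·| = √(1000²+2277²) = √6184729 ≈ 2486.9, ∠ = arctan(2277/1000) ≈ 66.29°
quadratic: (j2277)² + 460·j2277 + 250000 = -4934729 + j1047420 → |·| ≈ 5.0447e+06, ∠ ≈ 168.02°
|T| = 250000 · 2486.9 / 5.0447e+06 ≈ 123.24
Gain = 20 log₁₀(123.24) ≈ 41.82 dB
∠T = 66.29° − 168.02° = -101.73°

41.8 dB, -101.7°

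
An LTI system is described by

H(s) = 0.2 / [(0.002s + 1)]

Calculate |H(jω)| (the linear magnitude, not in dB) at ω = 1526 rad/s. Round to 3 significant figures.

0.0623

At ω = 1526 rad/s:
pole (1 + j1526·0.002) = 1 + j3.052 → |·| ≈ 3.2117, ∠ ≈ 71.86°
|H| = 0.2 · 1 / (3.2117) ≈ 0.062272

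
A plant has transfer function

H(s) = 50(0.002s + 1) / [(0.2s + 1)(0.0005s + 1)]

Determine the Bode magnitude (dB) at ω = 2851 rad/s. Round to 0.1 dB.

-10.7 dB

At ω = 2851 rad/s:
zero (1 + j2851·0.002) = 1 + j5.702 → |·| ≈ 5.789, ∠ ≈ 80.05°
pole (1 + j2851·0.2) = 1 + j570.2 → |·| ≈ 570.2, ∠ ≈ 89.90°
pole (1 + j2851·0.0005) = 1 + j1.4255 → |·| ≈ 1.7413, ∠ ≈ 54.95°
|H| = 50 · 5.789 / (570.2 · 1.7413) ≈ 0.29152
Gain = 20 log₁₀(0.29152) ≈ -10.71 dB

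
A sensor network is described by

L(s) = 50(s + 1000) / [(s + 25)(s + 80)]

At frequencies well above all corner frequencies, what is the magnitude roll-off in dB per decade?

Each pole contributes −20 dB/decade at high frequency; each zero contributes +20 dB/decade.
Net: 1 zero(s) − 2 pole(s) → -20 dB/decade.

-20 dB/decade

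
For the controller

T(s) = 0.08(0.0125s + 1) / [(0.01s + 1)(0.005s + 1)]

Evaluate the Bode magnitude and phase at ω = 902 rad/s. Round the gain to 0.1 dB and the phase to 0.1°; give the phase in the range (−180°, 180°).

-33.3 dB, -76.2°

At ω = 902 rad/s:
zero (1 + j902·0.0125) = 1 + j11.275 → |·| ≈ 11.319, ∠ ≈ 84.93°
pole (1 + j902·0.01) = 1 + j9.02 → |·| ≈ 9.0753, ∠ ≈ 83.67°
pole (1 + j902·0.005) = 1 + j4.51 → |·| ≈ 4.6195, ∠ ≈ 77.50°
|T| = 0.08 · 11.319 / (9.0753 · 4.6195) ≈ 0.021599
Gain = 20 log₁₀(0.021599) ≈ -33.31 dB
∠T = (84.93°) − (83.67° + 77.50°) = -76.24°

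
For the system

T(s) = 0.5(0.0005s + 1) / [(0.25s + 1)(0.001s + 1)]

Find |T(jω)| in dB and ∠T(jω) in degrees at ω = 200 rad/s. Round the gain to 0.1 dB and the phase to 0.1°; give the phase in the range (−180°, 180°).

-40.1 dB, -94.5°

At ω = 200 rad/s:
zero (1 + j200·0.0005) = 1 + j0.1 → |·| ≈ 1.005, ∠ ≈ 5.71°
pole (1 + j200·0.25) = 1 + j50 → |·| ≈ 50.01, ∠ ≈ 88.85°
pole (1 + j200·0.001) = 1 + j0.2 → |·| ≈ 1.0198, ∠ ≈ 11.31°
|T| = 0.5 · 1.005 / (50.01 · 1.0198) ≈ 0.0098529
Gain = 20 log₁₀(0.0098529) ≈ -40.13 dB
∠T = (5.71°) − (88.85° + 11.31°) = -94.45°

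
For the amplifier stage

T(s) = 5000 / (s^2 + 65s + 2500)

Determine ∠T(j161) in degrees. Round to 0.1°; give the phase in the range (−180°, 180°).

At s = jω = j161:
quadratic: (j161)² + 65·j161 + 2500 = -23421 + j10465 → |·| ≈ 25653, ∠ ≈ 155.92°
∠T = 0.00° − 155.92° = -155.92°

-155.9°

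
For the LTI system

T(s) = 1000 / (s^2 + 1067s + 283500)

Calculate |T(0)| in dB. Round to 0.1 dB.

T(0) = 1000 / 283500 ≈ 0.0035273
20 log₁₀(0.0035273) ≈ -49.05 dB

-49.1 dB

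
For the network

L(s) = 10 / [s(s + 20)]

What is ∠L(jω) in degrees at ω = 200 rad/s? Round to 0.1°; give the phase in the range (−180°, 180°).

-174.3°

At s = jω = j200:
pole (s+20): 20 + j200 → |·| = √(20²+200²) = √40400 ≈ 201, ∠ = arctan(200/20) ≈ 84.29°
pole at origin: |s| = 200, ∠ = 90.00° (in denominator)
∠L = 0.00° − 174.29° = -174.29°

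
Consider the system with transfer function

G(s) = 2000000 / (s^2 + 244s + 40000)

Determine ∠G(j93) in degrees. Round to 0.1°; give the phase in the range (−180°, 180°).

At s = jω = j93:
quadratic: (j93)² + 244·j93 + 40000 = 31351 + j22692 → |·| ≈ 38702, ∠ ≈ 35.90°
∠G = 0.00° − 35.90° = -35.90°

-35.9°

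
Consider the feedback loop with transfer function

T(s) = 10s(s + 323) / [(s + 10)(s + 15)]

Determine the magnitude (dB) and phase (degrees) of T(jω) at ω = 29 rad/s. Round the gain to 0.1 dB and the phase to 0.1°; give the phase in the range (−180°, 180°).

39.5 dB, -38.5°

At s = jω = j29:
zero (s+323): 323 + j29 → |·| = √(323²+29²) = √105170 ≈ 324.3, ∠ = arctan(29/323) ≈ 5.13°
zero at origin: s = j29 → |·| = 29, ∠ = 90.00°
pole (s+10): 10 + j29 → |·| = √(10²+29²) = √941 ≈ 30.676, ∠ = arctan(29/10) ≈ 70.97°
pole (s+15): 15 + j29 → |·| = √(15²+29²) = √1066 ≈ 32.65, ∠ = arctan(29/15) ≈ 62.65°
|T| = 10 · 9404.7 / 1001.6 ≈ 93.897
Gain = 20 log₁₀(93.897) ≈ 39.45 dB
∠T = 95.13° − 133.62° = -38.49°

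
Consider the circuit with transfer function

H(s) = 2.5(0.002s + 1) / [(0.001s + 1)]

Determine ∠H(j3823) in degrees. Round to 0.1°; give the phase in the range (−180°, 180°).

7.2°

At ω = 3823 rad/s:
zero (1 + j3823·0.002) = 1 + j7.646 → |·| ≈ 7.7111, ∠ ≈ 82.55°
pole (1 + j3823·0.001) = 1 + j3.823 → |·| ≈ 3.9516, ∠ ≈ 75.34°
∠H = (82.55°) − (75.34°) = 7.21°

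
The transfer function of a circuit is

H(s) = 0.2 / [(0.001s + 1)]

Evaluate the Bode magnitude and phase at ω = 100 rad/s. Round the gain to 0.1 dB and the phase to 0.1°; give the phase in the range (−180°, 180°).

At ω = 100 rad/s:
pole (1 + j100·0.001) = 1 + j0.1 → |·| ≈ 1.005, ∠ ≈ 5.71°
|H| = 0.2 · 1 / (1.005) ≈ 0.199
Gain = 20 log₁₀(0.199) ≈ -14.02 dB
∠H = (0°) − (5.71°) = -5.71°

-14.0 dB, -5.7°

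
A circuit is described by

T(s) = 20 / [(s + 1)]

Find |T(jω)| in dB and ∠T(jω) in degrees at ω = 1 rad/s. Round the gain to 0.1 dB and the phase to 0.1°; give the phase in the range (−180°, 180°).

23.0 dB, -45.0°

At ω = 1 rad/s:
pole (1 + j1·1) = 1 + j1 → |·| ≈ 1.4142, ∠ ≈ 45.00°
|T| = 20 · 1 / (1.4142) ≈ 14.142
Gain = 20 log₁₀(14.142) ≈ 23.01 dB
∠T = (0°) − (45.00°) = -45.00°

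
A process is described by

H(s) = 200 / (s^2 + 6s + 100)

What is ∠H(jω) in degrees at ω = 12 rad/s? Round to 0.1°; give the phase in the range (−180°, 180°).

-121.4°

At s = jω = j12:
quadratic: (j12)² + 6·j12 + 100 = -44 + j72 → |·| ≈ 84.38, ∠ ≈ 121.43°
∠H = 0.00° − 121.43° = -121.43°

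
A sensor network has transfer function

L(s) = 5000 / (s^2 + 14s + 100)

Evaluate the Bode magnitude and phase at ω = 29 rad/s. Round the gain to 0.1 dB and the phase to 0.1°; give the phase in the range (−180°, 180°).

15.4 dB, -151.3°

At s = jω = j29:
quadratic: (j29)² + 14·j29 + 100 = -741 + j406 → |·| ≈ 844.94, ∠ ≈ 151.28°
|L| = 5000 / 844.94 ≈ 5.9176
Gain = 20 log₁₀(5.9176) ≈ 15.44 dB
∠L = 0.00° − 151.28° = -151.28°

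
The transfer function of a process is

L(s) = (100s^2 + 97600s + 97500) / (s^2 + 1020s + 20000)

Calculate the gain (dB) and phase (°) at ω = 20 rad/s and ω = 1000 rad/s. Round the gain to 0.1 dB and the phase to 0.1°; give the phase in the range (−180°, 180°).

ω = 20: 36.8 dB, 42.2°; ω = 1000: 39.9 dB, 1.8°

Substitute s = j20:
Numerator: 100(j20)^2 + 97600(j20) + 97500 = 57500 + j1952000
Denominator: (j20)^2 + 1020(j20) + 20000 = 19600 + j20400
|N| = √(57500² + 1952000²) ≈ 1.9528e+06, ∠N ≈ 88.31°
|D| = √(19600² + 20400²) ≈ 28290, ∠D ≈ 46.15°
|L| = 1.9528e+06 / 28290 ≈ 69.028
Gain = 20 log₁₀(69.028) ≈ 36.78 dB
∠L = 88.31° − 46.15° = 42.16°

Substitute s = j1000:
Numerator: 100(j1000)^2 + 97600(j1000) + 97500 = -99902500 + j97600000
Denominator: (j1000)^2 + 1020(j1000) + 20000 = -980000 + j1020000
|N| = √(99902500² + 97600000²) ≈ 1.3966e+08, ∠N ≈ 135.67°
|D| = √(980000² + 1020000²) ≈ 1.4145e+06, ∠D ≈ 133.85°
|L| = 1.3966e+08 / 1.4145e+06 ≈ 98.735
Gain = 20 log₁₀(98.735) ≈ 39.89 dB
∠L = 135.67° − 133.85° = 1.82°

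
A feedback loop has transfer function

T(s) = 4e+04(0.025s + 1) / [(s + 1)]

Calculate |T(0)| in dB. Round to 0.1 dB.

92.0 dB

T(0) = 4e+04 · 1 / 1 = 40000
20 log₁₀(40000) ≈ 92.04 dB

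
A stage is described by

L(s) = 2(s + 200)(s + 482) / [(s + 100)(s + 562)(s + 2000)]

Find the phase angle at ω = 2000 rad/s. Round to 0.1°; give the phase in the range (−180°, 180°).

-45.7°

At s = jω = j2000:
zero (s+200): 200 + j2000 → |·| = √(200²+2000²) = √4040000 ≈ 2010, ∠ = arctan(2000/200) ≈ 84.29°
zero (s+482): 482 + j2000 → |·| = √(482²+2000²) = √4232324 ≈ 2057.3, ∠ = arctan(2000/482) ≈ 76.45°
pole (s+100): 100 + j2000 → |·| = √(100²+2000²) = √4010000 ≈ 2002.5, ∠ = arctan(2000/100) ≈ 87.14°
pole (s+562): 562 + j2000 → |·| = √(562²+2000²) = √4315844 ≈ 2077.5, ∠ = arctan(2000/562) ≈ 74.30°
pole (s+2000): 2000 + j2000 → |·| = √(2000²+2000²) = √8000000 ≈ 2828.4, ∠ = arctan(2000/2000) ≈ 45.00°
∠L = 160.74° − 206.44° = -45.70°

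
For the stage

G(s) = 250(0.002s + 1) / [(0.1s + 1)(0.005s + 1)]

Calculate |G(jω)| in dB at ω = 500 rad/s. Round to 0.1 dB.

At ω = 500 rad/s:
zero (1 + j500·0.002) = 1 + j1 → |·| ≈ 1.4142, ∠ ≈ 45.00°
pole (1 + j500·0.1) = 1 + j50 → |·| ≈ 50.01, ∠ ≈ 88.85°
pole (1 + j500·0.005) = 1 + j2.5 → |·| ≈ 2.6926, ∠ ≈ 68.20°
|G| = 250 · 1.4142 / (50.01 · 2.6926) ≈ 2.6256
Gain = 20 log₁₀(2.6256) ≈ 8.38 dB

8.4 dB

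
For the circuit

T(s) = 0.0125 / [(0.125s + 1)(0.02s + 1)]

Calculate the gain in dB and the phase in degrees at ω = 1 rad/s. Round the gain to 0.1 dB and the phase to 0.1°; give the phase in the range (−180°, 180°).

-38.1 dB, -8.3°

At ω = 1 rad/s:
pole (1 + j1·0.125) = 1 + j0.125 → |·| ≈ 1.0078, ∠ ≈ 7.13°
pole (1 + j1·0.02) = 1 + j0.02 → |·| ≈ 1.0002, ∠ ≈ 1.15°
|T| = 0.0125 · 1 / (1.0078 · 1.0002) ≈ 0.012401
Gain = 20 log₁₀(0.012401) ≈ -38.13 dB
∠T = (0°) − (7.13° + 1.15°) = -8.28°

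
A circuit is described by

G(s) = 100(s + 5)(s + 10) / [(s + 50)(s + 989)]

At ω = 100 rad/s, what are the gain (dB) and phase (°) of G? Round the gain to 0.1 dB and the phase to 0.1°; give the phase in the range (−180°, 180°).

19.1 dB, 102.2°

At s = jω = j100:
zero (s+5): 5 + j100 → |·| = √(5²+100²) = √10025 ≈ 100.12, ∠ = arctan(100/5) ≈ 87.14°
zero (s+10): 10 + j100 → |·| = √(10²+100²) = √10100 ≈ 100.5, ∠ = arctan(100/10) ≈ 84.29°
pole (s+50): 50 + j100 → |·| = √(50²+100²) = √12500 ≈ 111.8, ∠ = arctan(100/50) ≈ 63.43°
pole (s+989): 989 + j100 → |·| = √(989²+100²) = √988121 ≈ 994.04, ∠ = arctan(100/989) ≈ 5.77°
|G| = 100 · 10062 / 1.1113e+05 ≈ 9.0543
Gain = 20 log₁₀(9.0543) ≈ 19.14 dB
∠G = 171.43° − 69.20° = 102.23°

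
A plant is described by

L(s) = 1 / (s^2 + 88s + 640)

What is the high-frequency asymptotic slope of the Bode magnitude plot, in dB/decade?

Each pole contributes −20 dB/decade at high frequency; each zero contributes +20 dB/decade.
Net: 0 zero(s) − 2 pole(s) → -40 dB/decade.

-40 dB/decade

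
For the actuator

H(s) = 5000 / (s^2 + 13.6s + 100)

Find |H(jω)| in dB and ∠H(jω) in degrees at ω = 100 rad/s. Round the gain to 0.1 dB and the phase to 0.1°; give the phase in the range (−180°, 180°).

At s = jω = j100:
quadratic: (j100)² + 13.6·j100 + 100 = -9900 + j1360 → |·| ≈ 9993, ∠ ≈ 172.18°
|H| = 5000 / 9993 ≈ 0.50035
Gain = 20 log₁₀(0.50035) ≈ -6.01 dB
∠H = 0.00° − 172.18° = -172.18°

-6.0 dB, -172.2°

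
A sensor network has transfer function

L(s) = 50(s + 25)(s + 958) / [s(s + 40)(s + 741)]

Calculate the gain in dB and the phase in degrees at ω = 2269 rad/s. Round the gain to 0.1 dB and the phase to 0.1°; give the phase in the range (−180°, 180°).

At s = jω = j2269:
zero (s+25): 25 + j2269 → |·| = √(25²+2269²) = √5148986 ≈ 2269.1, ∠ = arctan(2269/25) ≈ 89.37°
zero (s+958): 958 + j2269 → |·| = √(958²+2269²) = √6066125 ≈ 2463, ∠ = arctan(2269/958) ≈ 67.11°
pole (s+40): 40 + j2269 → |·| = √(40²+2269²) = √5149961 ≈ 2269.4, ∠ = arctan(2269/40) ≈ 88.99°
pole (s+741): 741 + j2269 → |·| = √(741²+2269²) = √5697442 ≈ 2386.9, ∠ = arctan(2269/741) ≈ 71.91°
pole at origin: |s| = 2269, ∠ = 90.00° (in denominator)
|L| = 50 · 5.5888e+06 / 1.2291e+10 ≈ 0.022735
Gain = 20 log₁₀(0.022735) ≈ -32.87 dB
∠L = 156.48° − 250.90° = -94.42°

-32.9 dB, -94.4°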